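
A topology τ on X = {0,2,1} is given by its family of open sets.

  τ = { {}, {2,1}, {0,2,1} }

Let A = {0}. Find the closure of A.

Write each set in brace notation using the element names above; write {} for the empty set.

{0}

complement {2,1}; its interior {2,1}; cl(A) = X∖{2,1} = {0}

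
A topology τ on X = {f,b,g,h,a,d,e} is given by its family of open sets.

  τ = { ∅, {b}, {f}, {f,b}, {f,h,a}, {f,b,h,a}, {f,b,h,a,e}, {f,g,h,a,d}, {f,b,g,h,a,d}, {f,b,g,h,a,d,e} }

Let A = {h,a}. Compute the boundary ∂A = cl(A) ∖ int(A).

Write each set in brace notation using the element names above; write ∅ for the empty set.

interior: largest open inside A is ∅ (from ∅)
cl via duality: int({f,b,g,d,e}) = {f,b}, so X∖{f,b} = {g,h,a,d,e}
cl∖int = {g,h,a,d,e}

{g,h,a,d,e}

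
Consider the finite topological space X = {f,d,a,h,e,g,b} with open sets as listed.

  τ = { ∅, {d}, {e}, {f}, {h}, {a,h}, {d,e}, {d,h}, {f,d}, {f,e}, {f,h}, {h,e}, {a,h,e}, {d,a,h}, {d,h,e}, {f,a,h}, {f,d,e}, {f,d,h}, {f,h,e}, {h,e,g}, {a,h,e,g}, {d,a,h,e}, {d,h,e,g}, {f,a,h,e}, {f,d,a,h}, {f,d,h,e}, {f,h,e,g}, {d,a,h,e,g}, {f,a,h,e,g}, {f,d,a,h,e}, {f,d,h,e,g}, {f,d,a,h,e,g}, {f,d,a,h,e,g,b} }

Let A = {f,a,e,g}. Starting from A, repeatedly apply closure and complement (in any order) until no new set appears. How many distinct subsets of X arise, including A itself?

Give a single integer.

X∖A={d,h,b}, int(X∖A)={d,h}, hence cl(A)={f,a,e,g,b}
Orbit (k=closure, c=complement):
  1. A     = {f,a,e,g}
  2. kA    = {f,a,e,g,b}
  3. cA    = {d,h,b}
  4. ckA   = {d,h}
  5. kcA   = {d,a,h,g,b}
  6. ckcA  = {f,e}
  7. kckcA = {f,e,g,b}
  8. ckckcA = {d,a,h}
(closed under both — stop)

8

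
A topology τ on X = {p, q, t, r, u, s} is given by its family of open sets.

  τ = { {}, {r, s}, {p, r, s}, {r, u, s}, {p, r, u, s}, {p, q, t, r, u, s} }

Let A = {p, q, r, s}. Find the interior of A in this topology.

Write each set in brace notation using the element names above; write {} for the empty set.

{p, r, s}

interior: largest open inside A is {p, r, s} (from {}, {r, s}, {p, r, s})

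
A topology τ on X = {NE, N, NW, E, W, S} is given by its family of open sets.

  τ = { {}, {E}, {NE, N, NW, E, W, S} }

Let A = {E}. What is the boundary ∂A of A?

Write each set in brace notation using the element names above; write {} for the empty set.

{NE, N, NW, W, S}

interior: largest open inside A is {E} (from {}, {E})
cl via duality: int({NE, N, NW, W, S}) = {}, so X∖{} = {NE, N, NW, E, W, S}
cl∖int = {NE, N, NW, W, S}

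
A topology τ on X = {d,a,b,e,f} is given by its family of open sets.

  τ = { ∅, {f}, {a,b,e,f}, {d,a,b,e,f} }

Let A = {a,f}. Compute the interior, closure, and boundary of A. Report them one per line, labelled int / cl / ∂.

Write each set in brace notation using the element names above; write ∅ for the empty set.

interior: largest open inside A is {f} (from ∅, {f})
cl via duality: int({d,b,e}) = ∅, so X∖∅ = {d,a,b,e,f}
cl∖int = {d,a,b,e}

int(A) = {f}
cl(A)  = {d,a,b,e,f}
∂A     = {d,a,b,e}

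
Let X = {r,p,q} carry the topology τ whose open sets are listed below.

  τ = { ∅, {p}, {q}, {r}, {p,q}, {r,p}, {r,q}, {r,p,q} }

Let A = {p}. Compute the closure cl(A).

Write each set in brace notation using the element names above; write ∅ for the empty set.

{p}

complement {r,q}; its interior {r,q}; cl(A) = X∖{r,q} = {p}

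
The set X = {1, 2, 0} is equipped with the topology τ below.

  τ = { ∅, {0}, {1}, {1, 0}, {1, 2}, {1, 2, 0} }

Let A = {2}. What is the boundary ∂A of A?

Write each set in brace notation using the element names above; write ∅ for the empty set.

{2}

interior: largest open inside A is ∅ (from ∅)
cl via duality: int({1, 0}) = {1, 0}, so X∖{1, 0} = {2}
cl∖int = {2}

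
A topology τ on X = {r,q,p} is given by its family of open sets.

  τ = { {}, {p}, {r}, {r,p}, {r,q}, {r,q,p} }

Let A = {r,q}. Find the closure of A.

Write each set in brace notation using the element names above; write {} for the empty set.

cl via duality: int({p}) = {p}, so X∖{p} = {r,q}

{r,q}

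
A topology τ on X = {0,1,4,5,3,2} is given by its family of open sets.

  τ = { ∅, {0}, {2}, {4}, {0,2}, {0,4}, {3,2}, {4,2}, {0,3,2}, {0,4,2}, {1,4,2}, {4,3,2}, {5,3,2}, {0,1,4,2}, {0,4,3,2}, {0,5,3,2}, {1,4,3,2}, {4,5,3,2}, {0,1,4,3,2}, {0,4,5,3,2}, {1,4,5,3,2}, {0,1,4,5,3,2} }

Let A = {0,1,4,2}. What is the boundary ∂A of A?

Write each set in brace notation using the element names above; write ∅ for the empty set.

opens ⊆ A: ∅, {0}, {4}, {2}, {0,4}, {4,2}, {0,2}, {0,4,2}, {1,4,2}, {0,1,4,2}; union → int = {0,1,4,2}
complement {5,3}; its interior ∅; cl(A) = X∖∅ = {0,1,4,5,3,2}
boundary = {0,1,4,5,3,2} ∖ {0,1,4,2} = {5,3}

{5,3}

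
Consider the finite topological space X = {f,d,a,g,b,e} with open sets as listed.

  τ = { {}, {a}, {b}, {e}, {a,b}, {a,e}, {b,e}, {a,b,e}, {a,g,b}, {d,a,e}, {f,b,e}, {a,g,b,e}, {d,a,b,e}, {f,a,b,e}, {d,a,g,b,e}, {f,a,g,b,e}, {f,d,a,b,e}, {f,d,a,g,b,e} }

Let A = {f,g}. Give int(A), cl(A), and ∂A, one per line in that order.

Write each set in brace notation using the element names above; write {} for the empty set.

open subsets of A: {}; so int(A) = {}
closure: X∖int(X∖A) = X∖{d,a,b,e} = {f,g}
∂A = {f,g} minus {} = {f,g}

int(A) = {}
cl(A)  = {f,g}
∂A     = {f,g}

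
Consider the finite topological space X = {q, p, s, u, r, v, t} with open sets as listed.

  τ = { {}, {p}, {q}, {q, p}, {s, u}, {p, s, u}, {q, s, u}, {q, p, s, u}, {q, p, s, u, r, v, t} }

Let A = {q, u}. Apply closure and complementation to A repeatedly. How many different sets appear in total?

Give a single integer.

cl via duality: int({p, s, r, v, t}) = {p}, so X∖{p} = {q, s, u, r, v, t}
Write k for closure, c for complement:
  1. A     = {q, u}
  2. kA    = {q, s, u, r, v, t}
  3. cA    = {p, s, r, v, t}
  4. ckA   = {p}
  5. kcA   = {p, s, u, r, v, t}
  6. kckA  = {p, r, v, t}
  7. ckcA  = {q}
  8. ckckA = {q, s, u}
  9. kckcA = {q, r, v, t}
  10. ckckcA = {p, s, u}
applying k or c yields no new set

10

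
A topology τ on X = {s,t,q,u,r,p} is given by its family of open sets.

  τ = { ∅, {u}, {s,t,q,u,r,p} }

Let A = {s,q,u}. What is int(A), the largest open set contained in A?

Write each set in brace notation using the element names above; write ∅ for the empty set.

{u}

U open, U⊆A: ∅, {u}. int(A) = ⋃ = {u}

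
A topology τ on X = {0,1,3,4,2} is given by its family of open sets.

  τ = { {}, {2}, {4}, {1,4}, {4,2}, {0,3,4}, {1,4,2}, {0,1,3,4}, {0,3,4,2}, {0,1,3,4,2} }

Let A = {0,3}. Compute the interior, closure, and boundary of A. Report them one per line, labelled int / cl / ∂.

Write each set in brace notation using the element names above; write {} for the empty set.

int(A) = {}
cl(A)  = {0,3}
∂A     = {0,3}

U open, U⊆A: {}. int(A) = ⋃ = {}
X∖A={1,4,2}, int(X∖A)={1,4,2}, hence cl(A)={0,3}
∂A: remove int from cl → {0,3}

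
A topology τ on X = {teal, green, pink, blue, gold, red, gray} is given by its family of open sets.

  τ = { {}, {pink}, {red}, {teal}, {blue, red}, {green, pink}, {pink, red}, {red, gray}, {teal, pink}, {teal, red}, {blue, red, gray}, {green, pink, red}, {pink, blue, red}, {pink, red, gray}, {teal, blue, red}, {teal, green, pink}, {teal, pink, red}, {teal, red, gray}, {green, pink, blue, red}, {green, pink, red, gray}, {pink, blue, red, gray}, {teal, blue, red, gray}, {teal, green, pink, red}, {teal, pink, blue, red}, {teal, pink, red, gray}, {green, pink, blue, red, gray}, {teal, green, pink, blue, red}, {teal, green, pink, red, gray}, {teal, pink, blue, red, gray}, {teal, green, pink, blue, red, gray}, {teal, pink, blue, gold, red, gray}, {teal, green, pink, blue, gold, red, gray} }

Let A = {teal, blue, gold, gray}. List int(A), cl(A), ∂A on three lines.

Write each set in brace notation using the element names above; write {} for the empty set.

int(A) = {teal}
cl(A)  = {teal, blue, gold, gray}
∂A     = {blue, gold, gray}

open subsets of A: {}, {teal}; so int(A) = {teal}
closure: X∖int(X∖A) = X∖{green, pink, red} = {teal, blue, gold, gray}
∂A = {teal, blue, gold, gray} minus {teal} = {blue, gold, gray}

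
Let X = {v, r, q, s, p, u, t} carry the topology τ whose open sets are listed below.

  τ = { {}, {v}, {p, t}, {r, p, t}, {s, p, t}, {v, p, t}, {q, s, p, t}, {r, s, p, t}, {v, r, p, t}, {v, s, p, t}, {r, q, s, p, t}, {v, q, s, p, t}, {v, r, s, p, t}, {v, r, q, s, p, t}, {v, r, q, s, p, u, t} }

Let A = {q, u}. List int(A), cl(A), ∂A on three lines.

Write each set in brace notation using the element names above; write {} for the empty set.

opens ⊆ A: {}; union → int = {}
complement {v, r, s, p, t}; its interior {v, r, s, p, t}; cl(A) = X∖{v, r, s, p, t} = {q, u}
boundary = {q, u} ∖ {} = {q, u}

int(A) = {}
cl(A)  = {q, u}
∂A     = {q, u}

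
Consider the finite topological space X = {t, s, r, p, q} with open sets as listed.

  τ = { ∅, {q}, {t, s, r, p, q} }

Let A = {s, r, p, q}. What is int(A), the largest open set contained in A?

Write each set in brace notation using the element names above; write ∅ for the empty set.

{q}

opens ⊆ A: ∅, {q}; union → int = {q}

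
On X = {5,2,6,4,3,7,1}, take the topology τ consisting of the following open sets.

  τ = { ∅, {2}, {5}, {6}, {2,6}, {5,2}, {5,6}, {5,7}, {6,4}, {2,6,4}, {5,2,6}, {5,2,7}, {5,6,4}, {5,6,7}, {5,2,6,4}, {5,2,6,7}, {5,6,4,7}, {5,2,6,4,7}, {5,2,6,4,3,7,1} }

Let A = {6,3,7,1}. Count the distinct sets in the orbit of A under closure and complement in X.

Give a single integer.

10

closure: X∖int(X∖A) = X∖{5,2} = {6,4,3,7,1}
Let k=closure and c=complement:
  1. A     = {6,3,7,1}
  2. kA    = {6,4,3,7,1}
  3. cA    = {5,2,4}
  4. ckA   = {5,2}
  5. kcA   = {5,2,4,3,7,1}
  6. kckA  = {5,2,3,7,1}
  7. ckcA  = {6}
  8. ckckA = {6,4}
  9. kckcA = {6,4,3,1}
  10. ckckcA = {5,2,7}
— saturated at 10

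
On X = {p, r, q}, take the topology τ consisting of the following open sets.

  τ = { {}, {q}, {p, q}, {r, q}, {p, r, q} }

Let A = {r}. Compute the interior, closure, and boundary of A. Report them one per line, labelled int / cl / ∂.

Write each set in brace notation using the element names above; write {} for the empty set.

int(A) = {}
cl(A)  = {r}
∂A     = {r}

open subsets of A: {}; so int(A) = {}
closure: X∖int(X∖A) = X∖{p, q} = {r}
∂A = {r} minus {} = {r}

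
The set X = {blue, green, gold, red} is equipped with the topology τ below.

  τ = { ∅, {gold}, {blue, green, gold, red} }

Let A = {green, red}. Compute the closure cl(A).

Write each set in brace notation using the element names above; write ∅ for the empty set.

complement {blue, gold}; its interior {gold}; cl(A) = X∖{gold} = {blue, green, red}

{blue, green, red}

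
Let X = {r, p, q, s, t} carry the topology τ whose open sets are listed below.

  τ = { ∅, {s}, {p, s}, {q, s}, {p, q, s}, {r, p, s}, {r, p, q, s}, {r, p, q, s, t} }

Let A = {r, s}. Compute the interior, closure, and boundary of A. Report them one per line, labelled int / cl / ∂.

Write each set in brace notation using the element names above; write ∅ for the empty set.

opens ⊆ A: ∅, {s}; union → int = {s}
complement {p, q, t}; its interior ∅; cl(A) = X∖∅ = {r, p, q, s, t}
boundary = {r, p, q, s, t} ∖ {s} = {r, p, q, t}

int(A) = {s}
cl(A)  = {r, p, q, s, t}
∂A     = {r, p, q, t}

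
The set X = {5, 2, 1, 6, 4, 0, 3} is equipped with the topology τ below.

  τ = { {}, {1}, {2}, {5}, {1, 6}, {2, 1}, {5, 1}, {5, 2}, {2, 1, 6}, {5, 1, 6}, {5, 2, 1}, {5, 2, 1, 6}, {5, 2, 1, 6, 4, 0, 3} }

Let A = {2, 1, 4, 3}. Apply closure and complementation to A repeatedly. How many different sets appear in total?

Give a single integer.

complement {5, 6, 0}; its interior {5}; cl(A) = X∖{5} = {2, 1, 6, 4, 0, 3}
With k = closure, c = complement:
  1. A     = {2, 1, 4, 3}
  2. kA    = {2, 1, 6, 4, 0, 3}
  3. cA    = {5, 6, 0}
  4. ckA   = {5}
  5. kcA   = {5, 6, 4, 0, 3}
  6. kckA  = {5, 4, 0, 3}
  7. ckcA  = {2, 1}
  8. ckckA = {2, 1, 6}
k, c of each give nothing new

8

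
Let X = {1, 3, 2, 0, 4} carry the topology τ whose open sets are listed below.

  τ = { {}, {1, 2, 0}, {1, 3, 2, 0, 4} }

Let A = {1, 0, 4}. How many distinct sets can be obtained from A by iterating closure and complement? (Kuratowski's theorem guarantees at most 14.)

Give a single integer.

closure: X∖int(X∖A) = X∖{} = {1, 3, 2, 0, 4}
Let k=closure and c=complement:
  1. A     = {1, 0, 4}
  2. kA    = {1, 3, 2, 0, 4}
  3. cA    = {3, 2}
  4. ckA   = {}
— saturated at 4

4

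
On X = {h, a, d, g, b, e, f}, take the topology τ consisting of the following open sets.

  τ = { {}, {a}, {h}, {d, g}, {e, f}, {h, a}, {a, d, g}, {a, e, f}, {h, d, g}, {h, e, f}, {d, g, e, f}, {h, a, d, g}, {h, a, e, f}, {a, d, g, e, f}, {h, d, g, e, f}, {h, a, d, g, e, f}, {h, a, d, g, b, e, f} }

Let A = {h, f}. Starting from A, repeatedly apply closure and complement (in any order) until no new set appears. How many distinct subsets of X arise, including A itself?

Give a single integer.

X∖A={a, d, g, b, e}, int(X∖A)={a, d, g}, hence cl(A)={h, b, e, f}
Orbit (k=closure, c=complement):
  1. A     = {h, f}
  2. kA    = {h, b, e, f}
  3. cA    = {a, d, g, b, e}
  4. ckA   = {a, d, g}
  5. kcA   = {a, d, g, b, e, f}
  6. kckA  = {a, d, g, b}
  7. ckcA  = {h}
  8. ckckA = {h, e, f}
  9. kckcA = {h, b}
  10. ckckcA = {a, d, g, e, f}
(closed under both — stop)

10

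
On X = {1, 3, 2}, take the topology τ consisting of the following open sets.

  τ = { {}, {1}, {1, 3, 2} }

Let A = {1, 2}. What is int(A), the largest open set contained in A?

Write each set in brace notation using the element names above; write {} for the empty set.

{1}

open subsets of A: {}, {1}; so int(A) = {1}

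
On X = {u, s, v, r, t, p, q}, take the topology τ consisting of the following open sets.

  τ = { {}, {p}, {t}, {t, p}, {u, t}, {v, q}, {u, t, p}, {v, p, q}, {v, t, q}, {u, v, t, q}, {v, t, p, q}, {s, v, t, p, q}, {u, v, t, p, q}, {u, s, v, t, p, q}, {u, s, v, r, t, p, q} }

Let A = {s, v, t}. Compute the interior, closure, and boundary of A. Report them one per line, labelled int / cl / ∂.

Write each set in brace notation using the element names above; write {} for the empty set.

int(A) = {t}
cl(A)  = {u, s, v, r, t, q}
∂A     = {u, s, v, r, q}

U open, U⊆A: {}, {t}. int(A) = ⋃ = {t}
X∖A={u, r, p, q}, int(X∖A)={p}, hence cl(A)={u, s, v, r, t, q}
∂A: remove int from cl → {u, s, v, r, q}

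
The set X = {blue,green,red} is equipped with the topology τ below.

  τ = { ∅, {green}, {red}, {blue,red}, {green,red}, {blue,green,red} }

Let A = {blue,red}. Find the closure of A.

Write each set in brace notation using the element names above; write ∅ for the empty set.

closure: X∖int(X∖A) = X∖{green} = {blue,red}

{blue,red}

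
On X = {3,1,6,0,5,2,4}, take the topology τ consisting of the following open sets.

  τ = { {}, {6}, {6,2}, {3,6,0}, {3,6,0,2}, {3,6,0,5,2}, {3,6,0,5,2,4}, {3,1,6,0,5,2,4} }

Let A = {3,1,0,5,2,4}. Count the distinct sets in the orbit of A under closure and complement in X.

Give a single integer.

complement {6}; its interior {6}; cl(A) = X∖{6} = {3,1,0,5,2,4}
With k = closure, c = complement:
  1. A     = {3,1,0,5,2,4}
  2. cA    = {6}
  3. kcA   = {3,1,6,0,5,2,4}
  4. ckcA  = {}
k, c of each give nothing new

4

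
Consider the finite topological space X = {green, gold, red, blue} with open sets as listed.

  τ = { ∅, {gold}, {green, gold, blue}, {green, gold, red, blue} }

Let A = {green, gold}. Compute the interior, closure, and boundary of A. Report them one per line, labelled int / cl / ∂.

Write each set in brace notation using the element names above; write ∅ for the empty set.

open subsets of A: ∅, {gold}; so int(A) = {gold}
closure: X∖int(X∖A) = X∖∅ = {green, gold, red, blue}
∂A = {green, gold, red, blue} minus {gold} = {green, red, blue}

int(A) = {gold}
cl(A)  = {green, gold, red, blue}
∂A     = {green, red, blue}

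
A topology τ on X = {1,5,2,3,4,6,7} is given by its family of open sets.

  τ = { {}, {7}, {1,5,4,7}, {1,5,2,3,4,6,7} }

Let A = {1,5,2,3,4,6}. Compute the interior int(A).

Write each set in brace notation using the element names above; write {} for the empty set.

{}

open subsets of A: {}; so int(A) = {}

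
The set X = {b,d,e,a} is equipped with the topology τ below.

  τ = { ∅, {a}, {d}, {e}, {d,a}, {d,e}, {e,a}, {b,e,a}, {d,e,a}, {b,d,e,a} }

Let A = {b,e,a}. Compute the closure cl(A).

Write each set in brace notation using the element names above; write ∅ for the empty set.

X∖A={d}, int(X∖A)={d}, hence cl(A)={b,e,a}

{b,e,a}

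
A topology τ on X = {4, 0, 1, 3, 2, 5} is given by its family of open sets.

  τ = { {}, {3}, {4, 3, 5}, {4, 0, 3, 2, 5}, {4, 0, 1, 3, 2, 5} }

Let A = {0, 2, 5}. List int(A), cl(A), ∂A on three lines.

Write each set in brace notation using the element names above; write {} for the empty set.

int(A) = {}
cl(A)  = {4, 0, 1, 2, 5}
∂A     = {4, 0, 1, 2, 5}

open subsets of A: {}; so int(A) = {}
closure: X∖int(X∖A) = X∖{3} = {4, 0, 1, 2, 5}
∂A = {4, 0, 1, 2, 5} minus {} = {4, 0, 1, 2, 5}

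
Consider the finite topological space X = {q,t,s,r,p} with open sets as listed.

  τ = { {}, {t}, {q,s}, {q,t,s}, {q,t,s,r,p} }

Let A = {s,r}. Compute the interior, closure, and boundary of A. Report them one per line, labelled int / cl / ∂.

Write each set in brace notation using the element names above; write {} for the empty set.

int(A) = {}
cl(A)  = {q,s,r,p}
∂A     = {q,s,r,p}

interior: largest open inside A is {} (from {})
cl via duality: int({q,t,p}) = {t}, so X∖{t} = {q,s,r,p}
cl∖int = {q,s,r,p}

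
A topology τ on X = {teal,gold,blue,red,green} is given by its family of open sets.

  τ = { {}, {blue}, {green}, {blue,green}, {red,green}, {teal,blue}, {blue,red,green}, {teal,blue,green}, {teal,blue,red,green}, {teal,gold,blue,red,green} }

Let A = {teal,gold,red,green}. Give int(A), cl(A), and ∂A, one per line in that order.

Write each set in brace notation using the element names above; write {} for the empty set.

opens ⊆ A: {}, {green}, {red,green}; union → int = {red,green}
complement {blue}; its interior {blue}; cl(A) = X∖{blue} = {teal,gold,red,green}
boundary = {teal,gold,red,green} ∖ {red,green} = {teal,gold}

int(A) = {red,green}
cl(A)  = {teal,gold,red,green}
∂A     = {teal,gold}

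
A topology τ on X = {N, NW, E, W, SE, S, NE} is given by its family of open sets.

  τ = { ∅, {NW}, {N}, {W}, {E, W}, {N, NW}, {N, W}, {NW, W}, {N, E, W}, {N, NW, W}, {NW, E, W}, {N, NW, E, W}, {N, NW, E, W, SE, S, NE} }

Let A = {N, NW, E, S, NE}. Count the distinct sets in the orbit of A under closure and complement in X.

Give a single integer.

X∖A={W, SE}, int(X∖A)={W}, hence cl(A)={N, NW, E, SE, S, NE}
Orbit (k=closure, c=complement):
  1. A     = {N, NW, E, S, NE}
  2. kA    = {N, NW, E, SE, S, NE}
  3. cA    = {W, SE}
  4. ckA   = {W}
  5. kcA   = {E, W, SE, S, NE}
  6. ckcA  = {N, NW}
  7. kckcA = {N, NW, SE, S, NE}
  8. ckckcA = {E, W}
(closed under both — stop)

8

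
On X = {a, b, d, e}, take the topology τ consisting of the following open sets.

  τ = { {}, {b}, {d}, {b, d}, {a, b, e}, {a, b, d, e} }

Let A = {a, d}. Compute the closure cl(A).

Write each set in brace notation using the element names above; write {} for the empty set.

cl via duality: int({b, e}) = {b}, so X∖{b} = {a, d, e}

{a, d, e}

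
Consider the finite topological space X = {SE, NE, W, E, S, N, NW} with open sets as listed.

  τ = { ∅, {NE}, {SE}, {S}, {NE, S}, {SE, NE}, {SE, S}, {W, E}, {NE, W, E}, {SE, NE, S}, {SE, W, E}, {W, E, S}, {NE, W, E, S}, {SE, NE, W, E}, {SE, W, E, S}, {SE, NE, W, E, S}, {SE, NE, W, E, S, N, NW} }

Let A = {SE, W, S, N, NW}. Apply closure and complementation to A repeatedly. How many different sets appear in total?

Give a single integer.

10

closure: X∖int(X∖A) = X∖{NE} = {SE, W, E, S, N, NW}
Let k=closure and c=complement:
  1. A     = {SE, W, S, N, NW}
  2. kA    = {SE, W, E, S, N, NW}
  3. cA    = {NE, E}
  4. ckA   = {NE}
  5. kcA   = {NE, W, E, N, NW}
  6. kckA  = {NE, N, NW}
  7. ckcA  = {SE, S}
  8. ckckA = {SE, W, E, S}
  9. kckcA = {SE, S, N, NW}
  10. ckckcA = {NE, W, E}
— saturated at 10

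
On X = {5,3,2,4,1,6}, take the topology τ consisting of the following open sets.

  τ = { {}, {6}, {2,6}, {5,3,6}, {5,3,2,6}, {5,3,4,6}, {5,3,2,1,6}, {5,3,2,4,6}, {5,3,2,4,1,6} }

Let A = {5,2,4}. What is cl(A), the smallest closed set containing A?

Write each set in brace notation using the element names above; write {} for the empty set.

{5,3,2,4,1}

cl via duality: int({3,1,6}) = {6}, so X∖{6} = {5,3,2,4,1}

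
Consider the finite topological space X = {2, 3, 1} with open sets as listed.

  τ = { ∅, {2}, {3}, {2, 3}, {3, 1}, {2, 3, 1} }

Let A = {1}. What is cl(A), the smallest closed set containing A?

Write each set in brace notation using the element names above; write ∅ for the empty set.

{1}

X∖A={2, 3}, int(X∖A)={2, 3}, hence cl(A)={1}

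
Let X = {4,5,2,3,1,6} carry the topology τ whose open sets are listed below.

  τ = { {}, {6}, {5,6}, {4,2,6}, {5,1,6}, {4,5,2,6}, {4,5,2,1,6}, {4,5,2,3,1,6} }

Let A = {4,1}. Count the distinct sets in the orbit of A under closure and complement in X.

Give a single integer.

6

complement {5,2,3,6}; its interior {5,6}; cl(A) = X∖{5,6} = {4,2,3,1}
With k = closure, c = complement:
  1. A     = {4,1}
  2. kA    = {4,2,3,1}
  3. cA    = {5,2,3,6}
  4. ckA   = {5,6}
  5. kcA   = {4,5,2,3,1,6}
  6. ckcA  = {}
k, c of each give nothing new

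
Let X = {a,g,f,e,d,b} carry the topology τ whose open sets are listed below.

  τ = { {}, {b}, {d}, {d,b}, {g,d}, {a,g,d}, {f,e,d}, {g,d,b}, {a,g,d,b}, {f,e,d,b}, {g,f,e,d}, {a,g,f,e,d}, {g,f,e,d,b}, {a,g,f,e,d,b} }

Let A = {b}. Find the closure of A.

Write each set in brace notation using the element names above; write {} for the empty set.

cl via duality: int({a,g,f,e,d}) = {a,g,f,e,d}, so X∖{a,g,f,e,d} = {b}

{b}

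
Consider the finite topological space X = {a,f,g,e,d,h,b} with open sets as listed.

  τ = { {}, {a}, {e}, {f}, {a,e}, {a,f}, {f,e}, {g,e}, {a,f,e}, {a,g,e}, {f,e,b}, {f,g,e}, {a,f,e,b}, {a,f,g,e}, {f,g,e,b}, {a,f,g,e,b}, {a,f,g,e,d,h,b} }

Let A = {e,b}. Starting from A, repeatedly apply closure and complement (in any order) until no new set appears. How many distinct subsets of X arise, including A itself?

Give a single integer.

cl via duality: int({a,f,g,d,h}) = {a,f}, so X∖{a,f} = {g,e,d,h,b}
Write k for closure, c for complement:
  1. A     = {e,b}
  2. kA    = {g,e,d,h,b}
  3. cA    = {a,f,g,d,h}
  4. ckA   = {a,f}
  5. kcA   = {a,f,g,d,h,b}
  6. kckA  = {a,f,d,h,b}
  7. ckcA  = {e}
  8. ckckA = {g,e}
applying k or c yields no new set

8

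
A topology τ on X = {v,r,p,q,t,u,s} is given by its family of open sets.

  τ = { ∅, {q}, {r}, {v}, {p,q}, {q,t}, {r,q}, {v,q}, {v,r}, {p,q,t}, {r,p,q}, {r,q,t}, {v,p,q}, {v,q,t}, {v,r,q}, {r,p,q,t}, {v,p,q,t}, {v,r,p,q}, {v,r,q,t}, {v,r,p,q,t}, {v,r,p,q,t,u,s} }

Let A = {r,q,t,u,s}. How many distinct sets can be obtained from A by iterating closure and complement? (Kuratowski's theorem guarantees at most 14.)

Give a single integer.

X∖A={v,p}, int(X∖A)={v}, hence cl(A)={r,p,q,t,u,s}
Orbit (k=closure, c=complement):
  1. A     = {r,q,t,u,s}
  2. kA    = {r,p,q,t,u,s}
  3. cA    = {v,p}
  4. ckA   = {v}
  5. kcA   = {v,p,u,s}
  6. kckA  = {v,u,s}
  7. ckcA  = {r,q,t}
  8. ckckA = {r,p,q,t}
(closed under both — stop)

8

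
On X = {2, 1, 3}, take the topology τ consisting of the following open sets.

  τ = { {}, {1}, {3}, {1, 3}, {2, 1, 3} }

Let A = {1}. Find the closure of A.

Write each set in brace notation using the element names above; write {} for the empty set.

{2, 1}

closure: X∖int(X∖A) = X∖{3} = {2, 1}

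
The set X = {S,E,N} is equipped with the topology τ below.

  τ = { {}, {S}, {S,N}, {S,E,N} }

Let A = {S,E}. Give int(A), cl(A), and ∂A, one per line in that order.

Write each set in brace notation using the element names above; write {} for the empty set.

int(A) = {S}
cl(A)  = {S,E,N}
∂A     = {E,N}

interior: largest open inside A is {S} (from {}, {S})
cl via duality: int({N}) = {}, so X∖{} = {S,E,N}
cl∖int = {E,N}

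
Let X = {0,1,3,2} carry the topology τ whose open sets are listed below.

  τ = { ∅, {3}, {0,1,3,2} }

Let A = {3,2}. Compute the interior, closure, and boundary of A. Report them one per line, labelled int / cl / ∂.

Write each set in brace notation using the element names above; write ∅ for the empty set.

int(A) = {3}
cl(A)  = {0,1,3,2}
∂A     = {0,1,2}

U open, U⊆A: ∅, {3}. int(A) = ⋃ = {3}
X∖A={0,1}, int(X∖A)=∅, hence cl(A)={0,1,3,2}
∂A: remove int from cl → {0,1,2}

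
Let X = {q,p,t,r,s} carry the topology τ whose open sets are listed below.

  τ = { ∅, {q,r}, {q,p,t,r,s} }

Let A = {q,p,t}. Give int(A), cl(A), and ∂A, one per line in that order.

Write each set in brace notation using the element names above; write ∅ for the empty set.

int(A) = ∅
cl(A)  = {q,p,t,r,s}
∂A     = {q,p,t,r,s}

open subsets of A: ∅; so int(A) = ∅
closure: X∖int(X∖A) = X∖∅ = {q,p,t,r,s}
∂A = {q,p,t,r,s} minus ∅ = {q,p,t,r,s}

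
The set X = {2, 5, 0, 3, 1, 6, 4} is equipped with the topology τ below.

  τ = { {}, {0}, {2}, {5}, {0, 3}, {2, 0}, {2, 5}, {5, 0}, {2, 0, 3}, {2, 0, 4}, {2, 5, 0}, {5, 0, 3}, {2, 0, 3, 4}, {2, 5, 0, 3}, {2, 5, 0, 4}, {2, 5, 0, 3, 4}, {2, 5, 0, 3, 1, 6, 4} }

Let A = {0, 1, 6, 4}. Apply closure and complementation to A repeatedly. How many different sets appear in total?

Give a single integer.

8

cl via duality: int({2, 5, 3}) = {2, 5}, so X∖{2, 5} = {0, 3, 1, 6, 4}
Write k for closure, c for complement:
  1. A     = {0, 1, 6, 4}
  2. kA    = {0, 3, 1, 6, 4}
  3. cA    = {2, 5, 3}
  4. ckA   = {2, 5}
  5. kcA   = {2, 5, 3, 1, 6, 4}
  6. kckA  = {2, 5, 1, 6, 4}
  7. ckcA  = {0}
  8. ckckA = {0, 3}
applying k or c yields no new set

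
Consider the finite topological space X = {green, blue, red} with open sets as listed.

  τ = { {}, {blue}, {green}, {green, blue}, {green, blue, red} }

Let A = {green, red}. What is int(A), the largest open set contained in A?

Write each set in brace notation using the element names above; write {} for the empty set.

U open, U⊆A: {}, {green}. int(A) = ⋃ = {green}

{green}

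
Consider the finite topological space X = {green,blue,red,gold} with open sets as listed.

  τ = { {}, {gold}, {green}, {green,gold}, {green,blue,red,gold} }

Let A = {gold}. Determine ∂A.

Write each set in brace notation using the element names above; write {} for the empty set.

{blue,red}

U open, U⊆A: {}, {gold}. int(A) = ⋃ = {gold}
X∖A={green,blue,red}, int(X∖A)={green}, hence cl(A)={blue,red,gold}
∂A: remove int from cl → {blue,red}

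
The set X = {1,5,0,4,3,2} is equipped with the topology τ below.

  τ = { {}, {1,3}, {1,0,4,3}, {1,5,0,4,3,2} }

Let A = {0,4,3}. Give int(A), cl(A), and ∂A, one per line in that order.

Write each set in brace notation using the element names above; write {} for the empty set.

int(A) = {}
cl(A)  = {1,5,0,4,3,2}
∂A     = {1,5,0,4,3,2}

interior: largest open inside A is {} (from {})
cl via duality: int({1,5,2}) = {}, so X∖{} = {1,5,0,4,3,2}
cl∖int = {1,5,0,4,3,2}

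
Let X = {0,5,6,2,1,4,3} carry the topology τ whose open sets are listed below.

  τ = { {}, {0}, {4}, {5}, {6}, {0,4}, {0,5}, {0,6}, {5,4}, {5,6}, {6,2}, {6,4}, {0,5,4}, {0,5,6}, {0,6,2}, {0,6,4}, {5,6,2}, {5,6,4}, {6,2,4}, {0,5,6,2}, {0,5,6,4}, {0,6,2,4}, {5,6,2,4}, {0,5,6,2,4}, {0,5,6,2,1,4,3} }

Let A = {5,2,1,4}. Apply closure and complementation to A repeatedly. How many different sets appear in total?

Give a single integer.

8

complement {0,6,3}; its interior {0,6}; cl(A) = X∖{0,6} = {5,2,1,4,3}
With k = closure, c = complement:
  1. A     = {5,2,1,4}
  2. kA    = {5,2,1,4,3}
  3. cA    = {0,6,3}
  4. ckA   = {0,6}
  5. kcA   = {0,6,2,1,3}
  6. ckcA  = {5,4}
  7. kckcA = {5,1,4,3}
  8. ckckcA = {0,6,2}
k, c of each give nothing new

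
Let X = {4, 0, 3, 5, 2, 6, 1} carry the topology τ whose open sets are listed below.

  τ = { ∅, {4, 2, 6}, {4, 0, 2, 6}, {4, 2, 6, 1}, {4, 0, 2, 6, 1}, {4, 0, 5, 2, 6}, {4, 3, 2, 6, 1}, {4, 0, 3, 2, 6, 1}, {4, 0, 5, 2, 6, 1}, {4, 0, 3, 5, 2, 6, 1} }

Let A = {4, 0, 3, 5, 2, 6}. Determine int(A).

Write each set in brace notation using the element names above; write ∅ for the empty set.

interior: largest open inside A is {4, 0, 5, 2, 6} (from ∅, {4, 2, 6}, {4, 0, 2, 6}, {4, 0, 5, 2, 6})

{4, 0, 5, 2, 6}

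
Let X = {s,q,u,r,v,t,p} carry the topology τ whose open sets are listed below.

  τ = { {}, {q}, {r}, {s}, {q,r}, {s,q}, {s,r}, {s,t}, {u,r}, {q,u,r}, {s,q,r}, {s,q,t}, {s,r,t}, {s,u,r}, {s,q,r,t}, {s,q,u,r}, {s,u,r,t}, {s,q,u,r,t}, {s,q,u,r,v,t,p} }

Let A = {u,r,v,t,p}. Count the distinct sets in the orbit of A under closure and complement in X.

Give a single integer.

complement {s,q}; its interior {s,q}; cl(A) = X∖{s,q} = {u,r,v,t,p}
With k = closure, c = complement:
  1. A     = {u,r,v,t,p}
  2. cA    = {s,q}
  3. kcA   = {s,q,v,t,p}
  4. ckcA  = {u,r}
  5. kckcA = {u,r,v,p}
  6. ckckcA = {s,q,t}
k, c of each give nothing new

6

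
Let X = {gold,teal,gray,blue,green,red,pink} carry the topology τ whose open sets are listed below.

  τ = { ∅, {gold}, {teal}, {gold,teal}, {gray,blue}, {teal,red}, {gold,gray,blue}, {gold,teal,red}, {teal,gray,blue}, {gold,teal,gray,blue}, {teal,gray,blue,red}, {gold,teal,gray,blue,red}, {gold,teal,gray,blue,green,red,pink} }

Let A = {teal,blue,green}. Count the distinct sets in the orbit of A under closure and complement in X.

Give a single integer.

closure: X∖int(X∖A) = X∖{gold} = {teal,gray,blue,green,red,pink}
Let k=closure and c=complement:
  1. A     = {teal,blue,green}
  2. kA    = {teal,gray,blue,green,red,pink}
  3. cA    = {gold,gray,red,pink}
  4. ckA   = {gold}
  5. kcA   = {gold,gray,blue,green,red,pink}
  6. kckA  = {gold,green,pink}
  7. ckcA  = {teal}
  8. ckckA = {teal,gray,blue,red}
  9. kckcA = {teal,green,red,pink}
  10. ckckcA = {gold,gray,blue}
  11. kckckcA = {gold,gray,blue,green,pink}
  12. ckckckcA = {teal,red}
— saturated at 12

12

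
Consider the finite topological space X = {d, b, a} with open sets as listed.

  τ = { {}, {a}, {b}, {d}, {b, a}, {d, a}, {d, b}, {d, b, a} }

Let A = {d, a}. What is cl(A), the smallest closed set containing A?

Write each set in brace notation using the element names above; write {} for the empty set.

{d, a}

cl via duality: int({b}) = {b}, so X∖{b} = {d, a}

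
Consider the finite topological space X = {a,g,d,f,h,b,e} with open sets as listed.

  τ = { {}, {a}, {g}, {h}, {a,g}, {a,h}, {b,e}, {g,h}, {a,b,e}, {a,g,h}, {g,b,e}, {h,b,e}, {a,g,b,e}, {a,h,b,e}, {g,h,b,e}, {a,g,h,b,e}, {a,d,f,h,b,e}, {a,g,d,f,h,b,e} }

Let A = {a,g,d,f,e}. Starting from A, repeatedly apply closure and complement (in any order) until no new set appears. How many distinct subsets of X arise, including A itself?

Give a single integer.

10

complement {h,b}; its interior {h}; cl(A) = X∖{h} = {a,g,d,f,b,e}
With k = closure, c = complement:
  1. A     = {a,g,d,f,e}
  2. kA    = {a,g,d,f,b,e}
  3. cA    = {h,b}
  4. ckA   = {h}
  5. kcA   = {d,f,h,b,e}
  6. kckA  = {d,f,h}
  7. ckcA  = {a,g}
  8. ckckA = {a,g,b,e}
  9. kckcA = {a,g,d,f}
  10. ckckcA = {h,b,e}
k, c of each give nothing new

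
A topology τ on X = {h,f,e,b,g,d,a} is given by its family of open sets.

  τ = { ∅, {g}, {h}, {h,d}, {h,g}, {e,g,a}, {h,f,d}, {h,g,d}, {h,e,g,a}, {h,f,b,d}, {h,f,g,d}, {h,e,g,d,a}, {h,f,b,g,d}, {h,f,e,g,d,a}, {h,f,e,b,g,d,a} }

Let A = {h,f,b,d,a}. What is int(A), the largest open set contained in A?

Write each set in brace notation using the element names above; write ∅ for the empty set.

{h,f,b,d}

U open, U⊆A: ∅, {h}, {h,d}, {h,f,d}, {h,f,b,d}. int(A) = ⋃ = {h,f,b,d}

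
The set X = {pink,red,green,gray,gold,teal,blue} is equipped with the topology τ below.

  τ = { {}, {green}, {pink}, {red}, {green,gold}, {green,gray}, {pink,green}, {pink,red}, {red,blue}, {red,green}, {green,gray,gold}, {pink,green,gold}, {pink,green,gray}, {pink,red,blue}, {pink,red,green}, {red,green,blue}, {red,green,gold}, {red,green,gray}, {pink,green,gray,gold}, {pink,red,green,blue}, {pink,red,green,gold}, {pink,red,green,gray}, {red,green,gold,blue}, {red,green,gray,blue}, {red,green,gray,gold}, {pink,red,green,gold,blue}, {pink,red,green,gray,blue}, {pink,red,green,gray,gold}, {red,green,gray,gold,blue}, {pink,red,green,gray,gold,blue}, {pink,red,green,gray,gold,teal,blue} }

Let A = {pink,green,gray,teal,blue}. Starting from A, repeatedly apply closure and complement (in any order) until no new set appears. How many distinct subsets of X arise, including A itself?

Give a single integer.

cl via duality: int({red,gold}) = {red}, so X∖{red} = {pink,green,gray,gold,teal,blue}
Write k for closure, c for complement:
  1. A     = {pink,green,gray,teal,blue}
  2. kA    = {pink,green,gray,gold,teal,blue}
  3. cA    = {red,gold}
  4. ckA   = {red}
  5. kcA   = {red,gold,teal,blue}
  6. kckA  = {red,teal,blue}
  7. ckcA  = {pink,green,gray}
  8. ckckA = {pink,green,gray,gold}
  9. kckcA = {pink,green,gray,gold,teal}
  10. ckckcA = {red,blue}
applying k or c yields no new set

10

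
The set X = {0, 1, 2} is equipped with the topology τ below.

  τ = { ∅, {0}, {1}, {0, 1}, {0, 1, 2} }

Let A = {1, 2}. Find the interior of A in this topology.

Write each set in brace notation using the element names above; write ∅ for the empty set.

{1}

opens ⊆ A: ∅, {1}; union → int = {1}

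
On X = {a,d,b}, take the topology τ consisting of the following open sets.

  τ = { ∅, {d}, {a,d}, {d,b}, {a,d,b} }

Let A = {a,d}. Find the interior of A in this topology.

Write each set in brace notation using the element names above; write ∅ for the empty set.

{a,d}

open subsets of A: ∅, {d}, {a,d}; so int(A) = {a,d}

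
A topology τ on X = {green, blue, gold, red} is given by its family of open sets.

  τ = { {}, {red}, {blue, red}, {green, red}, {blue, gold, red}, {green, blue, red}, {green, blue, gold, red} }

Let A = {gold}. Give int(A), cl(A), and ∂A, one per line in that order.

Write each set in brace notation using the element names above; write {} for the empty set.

opens ⊆ A: {}; union → int = {}
complement {green, blue, red}; its interior {green, blue, red}; cl(A) = X∖{green, blue, red} = {gold}
boundary = {gold} ∖ {} = {gold}

int(A) = {}
cl(A)  = {gold}
∂A     = {gold}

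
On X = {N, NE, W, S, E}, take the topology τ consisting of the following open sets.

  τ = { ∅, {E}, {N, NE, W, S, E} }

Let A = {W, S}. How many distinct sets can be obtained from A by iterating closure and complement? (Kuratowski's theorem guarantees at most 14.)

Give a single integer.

closure: X∖int(X∖A) = X∖{E} = {N, NE, W, S}
Let k=closure and c=complement:
  1. A     = {W, S}
  2. kA    = {N, NE, W, S}
  3. cA    = {N, NE, E}
  4. ckA   = {E}
  5. kcA   = {N, NE, W, S, E}
  6. ckcA  = ∅
— saturated at 6

6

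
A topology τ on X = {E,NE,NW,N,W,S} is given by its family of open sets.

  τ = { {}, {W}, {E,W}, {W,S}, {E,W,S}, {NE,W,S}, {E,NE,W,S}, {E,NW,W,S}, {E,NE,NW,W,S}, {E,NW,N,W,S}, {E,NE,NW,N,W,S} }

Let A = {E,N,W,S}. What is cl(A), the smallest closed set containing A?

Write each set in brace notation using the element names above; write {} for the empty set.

cl via duality: int({NE,NW}) = {}, so X∖{} = {E,NE,NW,N,W,S}

{E,NE,NW,N,W,S}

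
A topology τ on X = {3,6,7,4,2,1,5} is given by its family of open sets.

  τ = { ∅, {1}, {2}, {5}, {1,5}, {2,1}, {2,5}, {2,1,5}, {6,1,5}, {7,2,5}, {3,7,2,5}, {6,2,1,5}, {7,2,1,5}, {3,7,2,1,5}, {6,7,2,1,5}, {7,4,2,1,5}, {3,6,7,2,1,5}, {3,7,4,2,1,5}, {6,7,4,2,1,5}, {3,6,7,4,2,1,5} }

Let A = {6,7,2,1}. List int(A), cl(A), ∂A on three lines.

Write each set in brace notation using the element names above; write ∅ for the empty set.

opens ⊆ A: ∅, {1}, {2}, {2,1}; union → int = {2,1}
complement {3,4,5}; its interior {5}; cl(A) = X∖{5} = {3,6,7,4,2,1}
boundary = {3,6,7,4,2,1} ∖ {2,1} = {3,6,7,4}

int(A) = {2,1}
cl(A)  = {3,6,7,4,2,1}
∂A     = {3,6,7,4}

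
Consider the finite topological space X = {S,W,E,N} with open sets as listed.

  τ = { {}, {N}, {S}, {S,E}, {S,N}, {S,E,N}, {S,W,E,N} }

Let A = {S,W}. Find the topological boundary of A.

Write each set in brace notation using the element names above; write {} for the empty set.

{W,E}

U open, U⊆A: {}, {S}. int(A) = ⋃ = {S}
X∖A={E,N}, int(X∖A)={N}, hence cl(A)={S,W,E}
∂A: remove int from cl → {W,E}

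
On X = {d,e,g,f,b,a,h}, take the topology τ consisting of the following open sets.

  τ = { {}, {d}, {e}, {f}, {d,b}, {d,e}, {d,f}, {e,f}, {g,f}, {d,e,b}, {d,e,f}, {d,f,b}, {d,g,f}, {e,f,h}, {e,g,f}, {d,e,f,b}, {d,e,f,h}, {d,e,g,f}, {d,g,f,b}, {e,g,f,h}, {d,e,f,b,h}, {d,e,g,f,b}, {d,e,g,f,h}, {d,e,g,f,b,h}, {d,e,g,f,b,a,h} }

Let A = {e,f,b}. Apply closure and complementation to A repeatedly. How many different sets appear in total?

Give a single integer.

10

closure: X∖int(X∖A) = X∖{d} = {e,g,f,b,a,h}
Let k=closure and c=complement:
  1. A     = {e,f,b}
  2. kA    = {e,g,f,b,a,h}
  3. cA    = {d,g,a,h}
  4. ckA   = {d}
  5. kcA   = {d,g,b,a,h}
  6. kckA  = {d,b,a}
  7. ckcA  = {e,f}
  8. ckckA = {e,g,f,h}
  9. kckcA = {e,g,f,a,h}
  10. ckckcA = {d,b}
— saturated at 10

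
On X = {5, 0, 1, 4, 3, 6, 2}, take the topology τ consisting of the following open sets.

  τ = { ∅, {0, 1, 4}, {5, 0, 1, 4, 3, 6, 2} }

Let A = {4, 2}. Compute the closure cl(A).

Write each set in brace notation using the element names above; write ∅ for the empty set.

X∖A={5, 0, 1, 3, 6}, int(X∖A)=∅, hence cl(A)={5, 0, 1, 4, 3, 6, 2}

{5, 0, 1, 4, 3, 6, 2}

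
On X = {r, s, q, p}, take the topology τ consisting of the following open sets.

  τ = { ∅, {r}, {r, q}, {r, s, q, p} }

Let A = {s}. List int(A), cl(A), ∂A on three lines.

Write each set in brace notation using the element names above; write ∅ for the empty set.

U open, U⊆A: ∅. int(A) = ⋃ = ∅
X∖A={r, q, p}, int(X∖A)={r, q}, hence cl(A)={s, p}
∂A: remove int from cl → {s, p}

int(A) = ∅
cl(A)  = {s, p}
∂A     = {s, p}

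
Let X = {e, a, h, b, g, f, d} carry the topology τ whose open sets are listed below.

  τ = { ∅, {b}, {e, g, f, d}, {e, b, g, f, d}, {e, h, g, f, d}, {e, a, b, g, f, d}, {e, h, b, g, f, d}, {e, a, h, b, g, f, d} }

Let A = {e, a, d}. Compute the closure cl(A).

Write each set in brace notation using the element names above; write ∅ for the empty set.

cl via duality: int({h, b, g, f}) = {b}, so X∖{b} = {e, a, h, g, f, d}

{e, a, h, g, f, d}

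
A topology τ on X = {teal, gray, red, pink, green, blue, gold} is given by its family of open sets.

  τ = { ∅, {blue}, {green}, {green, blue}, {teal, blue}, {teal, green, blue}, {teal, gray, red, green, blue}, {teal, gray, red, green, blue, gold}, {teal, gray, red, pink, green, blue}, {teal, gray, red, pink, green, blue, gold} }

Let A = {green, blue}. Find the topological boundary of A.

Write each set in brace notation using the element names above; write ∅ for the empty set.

U open, U⊆A: ∅, {green}, {blue}, {green, blue}. int(A) = ⋃ = {green, blue}
X∖A={teal, gray, red, pink, gold}, int(X∖A)=∅, hence cl(A)={teal, gray, red, pink, green, blue, gold}
∂A: remove int from cl → {teal, gray, red, pink, gold}

{teal, gray, red, pink, gold}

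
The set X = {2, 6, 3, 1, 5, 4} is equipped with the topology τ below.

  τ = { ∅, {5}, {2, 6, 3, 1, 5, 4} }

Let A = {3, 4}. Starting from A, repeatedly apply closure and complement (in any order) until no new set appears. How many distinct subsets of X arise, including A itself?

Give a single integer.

X∖A={2, 6, 1, 5}, int(X∖A)={5}, hence cl(A)={2, 6, 3, 1, 4}
Orbit (k=closure, c=complement):
  1. A     = {3, 4}
  2. kA    = {2, 6, 3, 1, 4}
  3. cA    = {2, 6, 1, 5}
  4. ckA   = {5}
  5. kcA   = {2, 6, 3, 1, 5, 4}
  6. ckcA  = ∅
(closed under both — stop)

6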